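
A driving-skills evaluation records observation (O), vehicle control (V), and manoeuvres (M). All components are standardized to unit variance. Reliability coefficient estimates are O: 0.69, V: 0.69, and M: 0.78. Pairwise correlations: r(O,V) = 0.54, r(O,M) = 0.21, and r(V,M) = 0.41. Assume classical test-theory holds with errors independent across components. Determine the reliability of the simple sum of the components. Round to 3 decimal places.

0.842

Var(O+V+M) = 3 + 2·[0.54 + 0.21 + 0.41] = 3 + 2.32 = 5.32.
Under uncorrelated errors the observed covariances equal the true-score covariances, so only the own-variance terms attenuate.
True-score variance = [0.69 + 0.69 + 0.78] + 2.32 = 2.16 + 2.32 = 4.48.
Reliability = 4.48 / 5.32 = 0.842.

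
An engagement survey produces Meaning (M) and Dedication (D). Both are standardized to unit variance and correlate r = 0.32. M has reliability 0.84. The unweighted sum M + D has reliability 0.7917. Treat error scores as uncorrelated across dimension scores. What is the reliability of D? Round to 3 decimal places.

0.610

Var(M+D) = 2 + 2·0.32 = 2.640.
True-score variance = ρ_M + ρ_D + 2·0.32, so 0.7917 = (0.84 + ρ_D + 0.64) / 2.640.
ρ_D = 0.7917·2.640 − 0.84 − 0.64 = 0.610.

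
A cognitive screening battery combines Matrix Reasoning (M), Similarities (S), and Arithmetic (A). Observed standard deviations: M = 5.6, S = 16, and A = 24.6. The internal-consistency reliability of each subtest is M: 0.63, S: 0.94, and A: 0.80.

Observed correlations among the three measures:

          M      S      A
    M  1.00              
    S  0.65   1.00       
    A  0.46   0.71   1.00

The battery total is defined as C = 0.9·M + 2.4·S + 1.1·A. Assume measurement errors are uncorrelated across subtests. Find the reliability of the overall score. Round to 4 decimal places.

Var(C) = 0.9²·5.6² + 2.4²·16² + 1.1²·24.6² + 2·[2.16·5.6·16·0.65 + 0.99·5.6·24.6·0.46 + 2.64·16·24.6·0.71] = 2232.21 + 1852.6 = 4084.8.
Because errors are independent across components, Cov(Tᵢ,Tⱼ) = Cov(Xᵢ,Xⱼ); the off-diagonal part of the true-score variance is the same as above.
True-score variance = [0.9²·5.6²·0.63 + 2.4²·16²·0.94 + 1.1²·24.6²·0.80] + 1852.6 = 1987.88 + 1852.6 = 3840.48.
Reliability = 3840.48 / 4084.8 = 0.9402.

0.9402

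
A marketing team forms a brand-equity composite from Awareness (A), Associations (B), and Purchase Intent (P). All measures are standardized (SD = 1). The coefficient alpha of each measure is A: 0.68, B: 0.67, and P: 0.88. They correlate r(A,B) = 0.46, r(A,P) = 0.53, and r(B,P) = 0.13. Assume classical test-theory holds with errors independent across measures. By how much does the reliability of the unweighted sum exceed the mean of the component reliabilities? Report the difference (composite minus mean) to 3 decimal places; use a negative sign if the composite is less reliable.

Var(sum) = 3 + 2.24 = 5.24; true-score variance = 2.23 + 2.24 = 4.47; composite reliability = 0.8531.
Mean component reliability = 0.7433.
Difference = 0.8531 − 0.7433 = 0.110.

0.110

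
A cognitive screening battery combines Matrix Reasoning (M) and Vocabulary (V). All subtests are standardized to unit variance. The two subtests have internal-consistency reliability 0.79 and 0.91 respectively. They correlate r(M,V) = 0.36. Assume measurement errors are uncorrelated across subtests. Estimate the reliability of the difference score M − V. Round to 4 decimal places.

Var(M−V) = 1 + 1 − 2·0.36 = 2 − 0.72 = 1.28.
With uncorrelated errors the cross-covariances are all true-score covariance, so they carry over unchanged; only the diagonal terms shrink to ρᵢσᵢ².
True-score variance = [0.79 + 0.91] − 0.72 = 1.7 − 0.72 = 0.98.
Reliability = 0.98 / 1.28 = 0.7656.

0.7656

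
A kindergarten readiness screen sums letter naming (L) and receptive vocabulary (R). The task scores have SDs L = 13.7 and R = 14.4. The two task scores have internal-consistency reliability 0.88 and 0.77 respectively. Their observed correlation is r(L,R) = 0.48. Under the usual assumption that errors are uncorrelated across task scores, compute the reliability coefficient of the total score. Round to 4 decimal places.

0.8799

Var(L+R) = 13.7² + 14.4² + 2·[13.7·14.4·0.48] = 395.05 + 189.389 = 584.439.
Under uncorrelated errors the observed covariances equal the true-score covariances, so only the own-variance terms attenuate.
True-score variance = [13.7²·0.88 + 14.4²·0.77] + 189.389 = 324.834 + 189.389 = 514.223.
Reliability = 514.223 / 584.439 = 0.8799.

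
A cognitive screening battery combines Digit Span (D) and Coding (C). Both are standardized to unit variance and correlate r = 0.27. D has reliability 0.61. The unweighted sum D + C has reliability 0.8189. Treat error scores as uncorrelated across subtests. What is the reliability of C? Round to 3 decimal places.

Var(D+C) = 2 + 2·0.27 = 2.540.
True-score variance = ρ_D + ρ_C + 2·0.27, so 0.8189 = (0.61 + ρ_C + 0.54) / 2.540.
ρ_C = 0.8189·2.540 − 0.61 − 0.54 = 0.930.

0.930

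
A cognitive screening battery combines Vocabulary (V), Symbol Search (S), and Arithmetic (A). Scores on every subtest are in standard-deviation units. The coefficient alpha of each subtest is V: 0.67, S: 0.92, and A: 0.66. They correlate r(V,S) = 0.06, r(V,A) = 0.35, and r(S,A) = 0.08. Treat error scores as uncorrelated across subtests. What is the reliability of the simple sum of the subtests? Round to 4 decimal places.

0.8116

Var(V+S+A) = 3 + 2·[0.06 + 0.35 + 0.08] = 3 + 0.98 = 3.98.
With uncorrelated errors the cross-covariances are all true-score covariance, so they carry over unchanged; only the diagonal terms shrink to ρᵢσᵢ².
True-score variance = [0.67 + 0.92 + 0.66] + 0.98 = 2.25 + 0.98 = 3.23.
Reliability = 3.23 / 3.98 = 0.8116.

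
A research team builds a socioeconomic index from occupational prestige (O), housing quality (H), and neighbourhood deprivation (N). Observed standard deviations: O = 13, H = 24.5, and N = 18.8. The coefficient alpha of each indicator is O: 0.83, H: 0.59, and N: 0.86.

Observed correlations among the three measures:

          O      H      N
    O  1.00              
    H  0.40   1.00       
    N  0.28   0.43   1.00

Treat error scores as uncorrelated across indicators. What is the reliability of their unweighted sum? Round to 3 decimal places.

0.830

Var(O+H+N) = 13² + 24.5² + 18.8² + 2·[13·24.5·0.40 + 13·18.8·0.28 + 24.5·18.8·0.43] = 1122.69 + 787.78 = 1910.47.
Under uncorrelated errors the observed covariances equal the true-score covariances, so only the own-variance terms attenuate.
True-score variance = [13²·0.83 + 24.5²·0.59 + 18.8²·0.86] + 787.78 = 798.376 + 787.78 = 1586.16.
Reliability = 1586.16 / 1910.47 = 0.830.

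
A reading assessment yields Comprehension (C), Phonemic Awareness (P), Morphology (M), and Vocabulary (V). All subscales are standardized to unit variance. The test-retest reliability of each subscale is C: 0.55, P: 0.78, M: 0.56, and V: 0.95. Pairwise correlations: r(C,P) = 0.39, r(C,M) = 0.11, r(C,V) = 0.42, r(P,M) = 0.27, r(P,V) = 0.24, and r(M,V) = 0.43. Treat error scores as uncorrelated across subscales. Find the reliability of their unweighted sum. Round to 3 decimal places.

Var(C+P+M+V) = 4 + 2·[0.39 + 0.11 + 0.42 + 0.27 + 0.24 + 0.43] = 4 + 3.72 = 7.72.
Because errors are independent across components, Cov(Tᵢ,Tⱼ) = Cov(Xᵢ,Xⱼ); the off-diagonal part of the true-score variance is the same as above.
True-score variance = [0.55 + 0.78 + 0.56 + 0.95] + 3.72 = 2.84 + 3.72 = 6.56.
Reliability = 6.56 / 7.72 = 0.850.

0.850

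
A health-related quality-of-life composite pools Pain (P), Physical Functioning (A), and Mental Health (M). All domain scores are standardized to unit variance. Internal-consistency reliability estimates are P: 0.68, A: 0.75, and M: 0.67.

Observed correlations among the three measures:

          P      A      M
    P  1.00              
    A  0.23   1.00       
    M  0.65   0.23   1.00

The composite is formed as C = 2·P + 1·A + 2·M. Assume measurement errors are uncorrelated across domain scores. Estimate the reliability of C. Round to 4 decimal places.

0.8223

Var(C) = 2² + 1 + 2² + 2·[2·0.23 + 4·0.65 + 2·0.23] = 9 + 7.04 = 16.04.
Because errors are independent across components, Cov(Tᵢ,Tⱼ) = Cov(Xᵢ,Xⱼ); the off-diagonal part of the true-score variance is the same as above.
True-score variance = [2²·0.68 + 0.75 + 2²·0.67] + 7.04 = 6.15 + 7.04 = 13.19.
Reliability = 13.19 / 16.04 = 0.8223.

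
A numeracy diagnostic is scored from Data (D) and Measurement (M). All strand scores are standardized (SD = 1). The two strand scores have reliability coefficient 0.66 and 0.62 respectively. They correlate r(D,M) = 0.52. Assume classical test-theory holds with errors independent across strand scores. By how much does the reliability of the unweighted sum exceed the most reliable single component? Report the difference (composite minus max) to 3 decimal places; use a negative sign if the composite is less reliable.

Var(sum) = 2 + 1.04 = 3.04; true-score variance = 1.28 + 1.04 = 2.32; composite reliability = 0.7632.
Max component reliability = 0.6600.
Difference = 0.7632 − 0.6600 = 0.103.

0.103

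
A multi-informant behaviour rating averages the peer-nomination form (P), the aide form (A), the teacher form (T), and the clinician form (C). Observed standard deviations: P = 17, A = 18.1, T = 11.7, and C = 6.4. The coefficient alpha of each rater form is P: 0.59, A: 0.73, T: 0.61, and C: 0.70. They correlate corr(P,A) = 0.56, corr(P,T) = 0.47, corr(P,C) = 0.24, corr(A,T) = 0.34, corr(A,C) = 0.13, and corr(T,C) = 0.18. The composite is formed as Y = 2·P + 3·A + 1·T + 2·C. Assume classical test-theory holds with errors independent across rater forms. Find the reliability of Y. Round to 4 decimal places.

0.8223

Var(Y) = 2²·17² + 3²·18.1² + 11.7² + 2²·6.4² + 2·[6·17·18.1·0.56 + 2·17·11.7·0.47 + 4·17·6.4·0.24 + 3·18.1·11.7·0.34 + 6·18.1·6.4·0.13 + 2·11.7·6.4·0.18] = 4405.22 + 3317.21 = 7722.43.
With uncorrelated errors the cross-covariances are all true-score covariance, so they carry over unchanged; only the diagonal terms shrink to ρᵢσᵢ².
True-score variance = [2²·17²·0.59 + 3²·18.1²·0.73 + 11.7²·0.61 + 2²·6.4²·0.70] + 3317.21 = 3032.63 + 3317.21 = 6349.84.
Reliability = 6349.84 / 7722.43 = 0.8223.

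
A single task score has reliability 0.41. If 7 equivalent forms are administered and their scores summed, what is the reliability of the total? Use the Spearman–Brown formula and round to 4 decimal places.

0.8295

ρ_k = kρ / (1 + (k−1)ρ) = 7·0.41 / (1 + 6·0.41) = 2.870 / 3.460 = 0.8295.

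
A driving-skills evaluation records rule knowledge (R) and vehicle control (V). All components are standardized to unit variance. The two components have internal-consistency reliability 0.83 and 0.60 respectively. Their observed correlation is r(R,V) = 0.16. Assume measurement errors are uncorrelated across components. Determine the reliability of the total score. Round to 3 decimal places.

0.754

Var(R+V) = 2 + 2·[0.16] = 2 + 0.32 = 2.32.
Because errors are independent across components, Cov(Tᵢ,Tⱼ) = Cov(Xᵢ,Xⱼ); the off-diagonal part of the true-score variance is the same as above.
True-score variance = [0.83 + 0.60] + 0.32 = 1.43 + 0.32 = 1.75.
Reliability = 1.75 / 2.32 = 0.754.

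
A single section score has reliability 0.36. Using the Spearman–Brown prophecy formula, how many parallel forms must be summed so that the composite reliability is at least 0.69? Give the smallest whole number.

k ≥ ρ*(1−ρ₁)/(ρ₁(1−ρ*)) = 0.69·0.64 / (0.36·0.31) = 3.957.
Smallest integer k = 4.

4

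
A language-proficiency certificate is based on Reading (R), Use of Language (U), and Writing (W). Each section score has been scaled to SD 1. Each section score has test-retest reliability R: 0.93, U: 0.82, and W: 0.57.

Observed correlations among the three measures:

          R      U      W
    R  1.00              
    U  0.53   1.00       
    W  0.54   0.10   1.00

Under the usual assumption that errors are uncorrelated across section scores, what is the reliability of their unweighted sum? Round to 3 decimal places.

Var(R+U+W) = 3 + 2·[0.53 + 0.54 + 0.10] = 3 + 2.34 = 5.34.
Because errors are independent across components, Cov(Tᵢ,Tⱼ) = Cov(Xᵢ,Xⱼ); the off-diagonal part of the true-score variance is the same as above.
True-score variance = [0.93 + 0.82 + 0.57] + 2.34 = 2.32 + 2.34 = 4.66.
Reliability = 4.66 / 5.34 = 0.873.

0.873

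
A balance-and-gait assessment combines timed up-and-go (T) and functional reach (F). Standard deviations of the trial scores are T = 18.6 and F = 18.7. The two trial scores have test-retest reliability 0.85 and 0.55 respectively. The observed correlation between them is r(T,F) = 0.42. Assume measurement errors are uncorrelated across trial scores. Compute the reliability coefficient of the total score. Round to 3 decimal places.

0.788

Var(T+F) = 18.6² + 18.7² + 2·[18.6·18.7·0.42] = 695.65 + 292.169 = 987.819.
Because errors are independent across components, Cov(Tᵢ,Tⱼ) = Cov(Xᵢ,Xⱼ); the off-diagonal part of the true-score variance is the same as above.
True-score variance = [18.6²·0.85 + 18.7²·0.55] + 292.169 = 486.396 + 292.169 = 778.564.
Reliability = 778.564 / 987.819 = 0.788.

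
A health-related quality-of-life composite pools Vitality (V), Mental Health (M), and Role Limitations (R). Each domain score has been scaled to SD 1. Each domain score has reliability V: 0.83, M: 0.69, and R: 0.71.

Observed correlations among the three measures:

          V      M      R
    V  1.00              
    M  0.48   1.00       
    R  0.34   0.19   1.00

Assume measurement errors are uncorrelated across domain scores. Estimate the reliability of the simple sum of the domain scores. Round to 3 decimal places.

0.847

Var(V+M+R) = 3 + 2·[0.48 + 0.34 + 0.19] = 3 + 2.02 = 5.02.
Because errors are independent across components, Cov(Tᵢ,Tⱼ) = Cov(Xᵢ,Xⱼ); the off-diagonal part of the true-score variance is the same as above.
True-score variance = [0.83 + 0.69 + 0.71] + 2.02 = 2.23 + 2.02 = 4.25.
Reliability = 4.25 / 5.02 = 0.847.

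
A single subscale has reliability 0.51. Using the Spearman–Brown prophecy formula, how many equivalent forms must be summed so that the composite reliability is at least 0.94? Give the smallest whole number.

16

k ≥ ρ*(1−ρ₁)/(ρ₁(1−ρ*)) = 0.94·0.49 / (0.51·0.06) = 15.052.
Smallest integer k = 16.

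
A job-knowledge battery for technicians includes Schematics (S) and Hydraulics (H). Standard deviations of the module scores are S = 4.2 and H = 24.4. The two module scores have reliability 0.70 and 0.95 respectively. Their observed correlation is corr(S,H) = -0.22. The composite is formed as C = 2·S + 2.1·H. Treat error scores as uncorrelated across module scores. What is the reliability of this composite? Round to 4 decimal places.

0.9392

Var(C) = 2²·4.2² + 2.1²·24.4² + 2·[4.2·4.2·24.4·(-0.22)] = 2696.1 − 189.383 = 2506.71.
Because errors are independent across components, Cov(Tᵢ,Tⱼ) = Cov(Xᵢ,Xⱼ); the off-diagonal part of the true-score variance is the same as above.
True-score variance = [2²·4.2²·0.70 + 2.1²·24.4²·0.95] − 189.383 = 2543.65 − 189.383 = 2354.27.
Reliability = 2354.27 / 2506.71 = 0.9392.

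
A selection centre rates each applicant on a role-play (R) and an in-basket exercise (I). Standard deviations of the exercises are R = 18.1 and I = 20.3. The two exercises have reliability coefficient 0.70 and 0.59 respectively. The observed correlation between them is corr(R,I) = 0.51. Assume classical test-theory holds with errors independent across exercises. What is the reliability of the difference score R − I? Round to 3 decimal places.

Var(R−I) = 18.1² + 20.3² − 2·18.1·20.3·0.51 = 739.7 − 374.779 = 364.921.
Because errors are independent across components, Cov(Tᵢ,Tⱼ) = Cov(Xᵢ,Xⱼ); the off-diagonal part of the true-score variance is the same as above.
True-score variance = [18.1²·0.70 + 20.3²·0.59] − 374.779 = 472.46 − 374.779 = 97.6815.
Reliability = 97.6815 / 364.921 = 0.268.

0.268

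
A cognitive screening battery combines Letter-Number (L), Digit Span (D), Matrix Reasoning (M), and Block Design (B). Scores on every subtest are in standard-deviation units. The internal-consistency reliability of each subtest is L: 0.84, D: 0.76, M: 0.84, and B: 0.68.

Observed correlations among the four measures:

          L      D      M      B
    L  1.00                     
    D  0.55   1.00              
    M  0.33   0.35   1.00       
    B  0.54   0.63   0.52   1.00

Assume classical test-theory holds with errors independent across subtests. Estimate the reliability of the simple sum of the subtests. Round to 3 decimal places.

Var(L+D+M+B) = 4 + 2·[0.55 + 0.33 + 0.54 + 0.35 + 0.63 + 0.52] = 4 + 5.84 = 9.84.
Under uncorrelated errors the observed covariances equal the true-score covariances, so only the own-variance terms attenuate.
True-score variance = [0.84 + 0.76 + 0.84 + 0.68] + 5.84 = 3.12 + 5.84 = 8.96.
Reliability = 8.96 / 9.84 = 0.911.

0.911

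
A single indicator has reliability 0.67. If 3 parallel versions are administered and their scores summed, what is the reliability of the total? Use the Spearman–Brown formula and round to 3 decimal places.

0.859

ρ_k = kρ / (1 + (k−1)ρ) = 3·0.67 / (1 + 2·0.67) = 2.010 / 2.340 = 0.859.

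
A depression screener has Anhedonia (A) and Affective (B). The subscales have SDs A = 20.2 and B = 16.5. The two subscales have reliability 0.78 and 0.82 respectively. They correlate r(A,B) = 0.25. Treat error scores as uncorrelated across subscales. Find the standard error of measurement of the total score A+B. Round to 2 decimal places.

Var(total) = 680.29 + 166.65 = 846.94.
True-score variance = 541.516 + 166.65 = 708.166, so reliability = 0.8361.
Error variance = 846.94 − 708.166 = 138.774; SEM = √138.774 = 11.78.

11.78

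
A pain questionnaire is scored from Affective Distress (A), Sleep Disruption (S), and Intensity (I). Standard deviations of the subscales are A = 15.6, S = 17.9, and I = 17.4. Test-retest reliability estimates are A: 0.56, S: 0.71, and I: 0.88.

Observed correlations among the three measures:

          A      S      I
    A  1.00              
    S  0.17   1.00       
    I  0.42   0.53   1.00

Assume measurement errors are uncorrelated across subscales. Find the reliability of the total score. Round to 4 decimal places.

0.8445

Var(A+S+I) = 15.6² + 17.9² + 17.4² + 2·[15.6·17.9·0.17 + 15.6·17.4·0.42 + 17.9·17.4·0.53] = 866.53 + 653.099 = 1519.63.
With uncorrelated errors the cross-covariances are all true-score covariance, so they carry over unchanged; only the diagonal terms shrink to ρᵢσᵢ².
True-score variance = [15.6²·0.56 + 17.9²·0.71 + 17.4²·0.88] + 653.099 = 630.201 + 653.099 = 1283.3.
Reliability = 1283.3 / 1519.63 = 0.8445.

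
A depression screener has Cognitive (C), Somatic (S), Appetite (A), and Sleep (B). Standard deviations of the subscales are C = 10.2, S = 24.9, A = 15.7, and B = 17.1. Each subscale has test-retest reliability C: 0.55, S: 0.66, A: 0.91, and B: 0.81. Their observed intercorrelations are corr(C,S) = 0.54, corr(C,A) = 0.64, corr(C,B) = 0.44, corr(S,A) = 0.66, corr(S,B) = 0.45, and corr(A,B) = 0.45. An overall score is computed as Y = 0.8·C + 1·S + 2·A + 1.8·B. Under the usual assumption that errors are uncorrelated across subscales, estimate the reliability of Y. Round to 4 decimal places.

0.9148

Var(Y) = 0.8²·10.2² + 24.9² + 2²·15.7² + 1.8²·17.1² + 2·[0.8·10.2·24.9·0.54 + 1.6·10.2·15.7·0.64 + 1.44·10.2·17.1·0.44 + 2·24.9·15.7·0.66 + 1.8·24.9·17.1·0.45 + 3.6·15.7·17.1·0.45] = 2619.96 + 3360.11 = 5980.07.
Under uncorrelated errors the observed covariances equal the true-score covariances, so only the own-variance terms attenuate.
True-score variance = [0.8²·10.2²·0.55 + 24.9²·0.66 + 2²·15.7²·0.91 + 1.8²·17.1²·0.81] + 3360.11 = 2110.45 + 3360.11 = 5470.56.
Reliability = 5470.56 / 5980.07 = 0.9148.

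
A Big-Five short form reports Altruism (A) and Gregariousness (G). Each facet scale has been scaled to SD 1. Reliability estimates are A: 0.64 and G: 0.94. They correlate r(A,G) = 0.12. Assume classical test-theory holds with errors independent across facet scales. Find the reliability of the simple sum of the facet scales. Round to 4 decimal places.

Var(A+G) = 2 + 2·[0.12] = 2 + 0.24 = 2.24.
Because errors are independent across components, Cov(Tᵢ,Tⱼ) = Cov(Xᵢ,Xⱼ); the off-diagonal part of the true-score variance is the same as above.
True-score variance = [0.64 + 0.94] + 0.24 = 1.58 + 0.24 = 1.82.
Reliability = 1.82 / 2.24 = 0.8125.

0.8125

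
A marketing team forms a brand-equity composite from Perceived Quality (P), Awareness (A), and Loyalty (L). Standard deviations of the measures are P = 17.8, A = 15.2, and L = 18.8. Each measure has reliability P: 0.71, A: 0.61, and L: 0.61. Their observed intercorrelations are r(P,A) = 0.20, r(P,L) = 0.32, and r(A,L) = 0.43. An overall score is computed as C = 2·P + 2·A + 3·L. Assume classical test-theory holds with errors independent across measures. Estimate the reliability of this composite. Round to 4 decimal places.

0.7702

Var(C) = 2²·17.8² + 2²·15.2² + 3²·18.8² + 2·[4·17.8·15.2·0.20 + 6·17.8·18.8·0.32 + 6·15.2·18.8·0.43] = 5372.48 + 3192.44 = 8564.92.
Because errors are independent across components, Cov(Tᵢ,Tⱼ) = Cov(Xᵢ,Xⱼ); the off-diagonal part of the true-score variance is the same as above.
True-score variance = [2²·17.8²·0.71 + 2²·15.2²·0.61 + 3²·18.8²·0.61] + 3192.44 = 3403.95 + 3192.44 = 6596.38.
Reliability = 6596.38 / 8564.92 = 0.7702.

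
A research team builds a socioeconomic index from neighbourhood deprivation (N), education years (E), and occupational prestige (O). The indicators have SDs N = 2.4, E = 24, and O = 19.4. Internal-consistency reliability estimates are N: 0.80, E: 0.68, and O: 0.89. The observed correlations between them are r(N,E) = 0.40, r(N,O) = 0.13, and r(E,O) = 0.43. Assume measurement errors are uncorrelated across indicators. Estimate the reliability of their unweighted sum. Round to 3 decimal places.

Var(N+E+O) = 2.4² + 24² + 19.4² + 2·[2.4·24·0.40 + 2.4·19.4·0.13 + 24·19.4·0.43] = 958.12 + 458.602 = 1416.72.
Because errors are independent across components, Cov(Tᵢ,Tⱼ) = Cov(Xᵢ,Xⱼ); the off-diagonal part of the true-score variance is the same as above.
True-score variance = [2.4²·0.80 + 24²·0.68 + 19.4²·0.89] + 458.602 = 731.248 + 458.602 = 1189.85.
Reliability = 1189.85 / 1416.72 = 0.840.

0.840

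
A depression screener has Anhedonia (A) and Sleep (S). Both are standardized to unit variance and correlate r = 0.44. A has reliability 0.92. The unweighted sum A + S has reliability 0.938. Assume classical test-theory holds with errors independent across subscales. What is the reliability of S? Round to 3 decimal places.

0.901

Var(A+S) = 2 + 2·0.44 = 2.880.
True-score variance = ρ_A + ρ_S + 2·0.44, so 0.938 = (0.92 + ρ_S + 0.88) / 2.880.
ρ_S = 0.938·2.880 − 0.92 − 0.88 = 0.901.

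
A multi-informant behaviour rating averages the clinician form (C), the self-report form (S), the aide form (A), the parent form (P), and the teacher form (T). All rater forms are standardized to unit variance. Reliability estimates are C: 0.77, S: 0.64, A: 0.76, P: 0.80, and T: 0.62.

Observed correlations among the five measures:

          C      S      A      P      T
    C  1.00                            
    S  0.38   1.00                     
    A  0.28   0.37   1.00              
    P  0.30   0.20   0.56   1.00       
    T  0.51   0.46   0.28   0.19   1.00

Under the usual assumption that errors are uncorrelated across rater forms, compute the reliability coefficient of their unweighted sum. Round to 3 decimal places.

Var(C+S+A+P+T) = 5 + 2·[0.38 + 0.28 + 0.30 + 0.51 + 0.37 + 0.20 + 0.46 + 0.56 + 0.28 + 0.19] = 5 + 7.06 = 12.06.
With uncorrelated errors the cross-covariances are all true-score covariance, so they carry over unchanged; only the diagonal terms shrink to ρᵢσᵢ².
True-score variance = [0.77 + 0.64 + 0.76 + 0.80 + 0.62] + 7.06 = 3.59 + 7.06 = 10.65.
Reliability = 10.65 / 12.06 = 0.883.

0.883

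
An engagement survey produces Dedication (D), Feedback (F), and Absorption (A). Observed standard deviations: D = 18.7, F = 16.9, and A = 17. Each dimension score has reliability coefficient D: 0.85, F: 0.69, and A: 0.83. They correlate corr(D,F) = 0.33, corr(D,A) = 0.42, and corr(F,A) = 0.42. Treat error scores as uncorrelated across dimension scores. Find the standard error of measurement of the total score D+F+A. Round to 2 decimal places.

13.79

Var(total) = 924.3 + 716.948 = 1641.25.
True-score variance = 734.177 + 716.948 = 1451.13, so reliability = 0.8842.
Error variance = 1641.25 − 1451.13 = 190.123; SEM = √190.123 = 13.79.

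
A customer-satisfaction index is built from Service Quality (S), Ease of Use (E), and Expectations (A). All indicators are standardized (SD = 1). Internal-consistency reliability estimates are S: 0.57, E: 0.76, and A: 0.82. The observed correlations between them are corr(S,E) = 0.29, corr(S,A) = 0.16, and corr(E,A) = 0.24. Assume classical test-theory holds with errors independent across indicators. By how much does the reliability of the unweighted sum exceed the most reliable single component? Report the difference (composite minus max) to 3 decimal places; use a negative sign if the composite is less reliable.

-0.014

Var(sum) = 3 + 1.38 = 4.38; true-score variance = 2.15 + 1.38 = 3.53; composite reliability = 0.8059.
Max component reliability = 0.8200.
Difference = 0.8059 − 0.8200 = -0.014.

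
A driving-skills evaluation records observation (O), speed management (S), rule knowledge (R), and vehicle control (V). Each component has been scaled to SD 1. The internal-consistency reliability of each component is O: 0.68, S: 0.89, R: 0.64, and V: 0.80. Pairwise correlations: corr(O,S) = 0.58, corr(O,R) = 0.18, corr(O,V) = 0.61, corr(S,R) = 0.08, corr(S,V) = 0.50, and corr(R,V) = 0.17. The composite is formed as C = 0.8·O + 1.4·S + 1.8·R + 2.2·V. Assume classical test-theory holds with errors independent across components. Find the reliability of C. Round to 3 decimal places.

Var(C) = 0.8² + 1.4² + 1.8² + 2.2² + 2·[1.12·0.58 + 1.44·0.18 + 1.76·0.61 + 2.52·0.08 + 3.08·0.50 + 3.96·0.17] = 10.68 + 8.7944 = 19.4744.
Because errors are independent across components, Cov(Tᵢ,Tⱼ) = Cov(Xᵢ,Xⱼ); the off-diagonal part of the true-score variance is the same as above.
True-score variance = [0.8²·0.68 + 1.4²·0.89 + 1.8²·0.64 + 2.2²·0.80] + 8.7944 = 8.1252 + 8.7944 = 16.9196.
Reliability = 16.9196 / 19.4744 = 0.869.

0.869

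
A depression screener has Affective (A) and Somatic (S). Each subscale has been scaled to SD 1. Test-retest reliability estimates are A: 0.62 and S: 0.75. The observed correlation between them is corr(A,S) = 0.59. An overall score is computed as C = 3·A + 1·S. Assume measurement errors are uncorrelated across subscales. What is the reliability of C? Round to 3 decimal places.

0.729

Var(C) = 3² + 1 + 2·[3·0.59] = 10 + 3.54 = 13.54.
Because errors are independent across components, Cov(Tᵢ,Tⱼ) = Cov(Xᵢ,Xⱼ); the off-diagonal part of the true-score variance is the same as above.
True-score variance = [3²·0.62 + 0.75] + 3.54 = 6.33 + 3.54 = 9.87.
Reliability = 9.87 / 13.54 = 0.729.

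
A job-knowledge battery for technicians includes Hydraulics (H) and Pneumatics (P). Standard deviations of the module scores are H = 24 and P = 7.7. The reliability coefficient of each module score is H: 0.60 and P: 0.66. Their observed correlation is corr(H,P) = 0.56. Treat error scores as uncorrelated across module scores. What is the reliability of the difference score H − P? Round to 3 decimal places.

Var(H−P) = 24² + 7.7² − 2·24·7.7·0.56 = 635.29 − 206.976 = 428.314.
With uncorrelated errors the cross-covariances are all true-score covariance, so they carry over unchanged; only the diagonal terms shrink to ρᵢσᵢ².
True-score variance = [24²·0.60 + 7.7²·0.66] − 206.976 = 384.731 − 206.976 = 177.755.
Reliability = 177.755 / 428.314 = 0.415.

0.415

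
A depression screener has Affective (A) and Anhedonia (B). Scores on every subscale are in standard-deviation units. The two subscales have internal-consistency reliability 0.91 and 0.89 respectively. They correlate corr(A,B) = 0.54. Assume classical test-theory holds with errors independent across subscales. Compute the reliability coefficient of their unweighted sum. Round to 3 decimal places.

Var(A+B) = 2 + 2·[0.54] = 2 + 1.08 = 3.08.
Under uncorrelated errors the observed covariances equal the true-score covariances, so only the own-variance terms attenuate.
True-score variance = [0.91 + 0.89] + 1.08 = 1.8 + 1.08 = 2.88.
Reliability = 2.88 / 3.08 = 0.935.

0.935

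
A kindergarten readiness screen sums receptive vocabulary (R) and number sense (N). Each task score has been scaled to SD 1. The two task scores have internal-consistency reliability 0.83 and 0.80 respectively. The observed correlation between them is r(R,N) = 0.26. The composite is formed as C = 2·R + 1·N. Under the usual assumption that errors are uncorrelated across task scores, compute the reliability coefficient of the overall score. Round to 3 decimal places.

0.854

Var(C) = 2² + 1 + 2·[2·0.26] = 5 + 1.04 = 6.04.
Because errors are independent across components, Cov(Tᵢ,Tⱼ) = Cov(Xᵢ,Xⱼ); the off-diagonal part of the true-score variance is the same as above.
True-score variance = [2²·0.83 + 0.80] + 1.04 = 4.12 + 1.04 = 5.16.
Reliability = 5.16 / 6.04 = 0.854.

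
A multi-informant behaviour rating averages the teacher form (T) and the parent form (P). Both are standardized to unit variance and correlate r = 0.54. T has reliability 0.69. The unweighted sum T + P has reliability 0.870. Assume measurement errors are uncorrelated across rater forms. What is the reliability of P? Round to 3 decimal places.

0.910

Var(T+P) = 2 + 2·0.54 = 3.080.
True-score variance = ρ_T + ρ_P + 2·0.54, so 0.870 = (0.69 + ρ_P + 1.08) / 3.080.
ρ_P = 0.870·3.080 − 0.69 − 1.08 = 0.910.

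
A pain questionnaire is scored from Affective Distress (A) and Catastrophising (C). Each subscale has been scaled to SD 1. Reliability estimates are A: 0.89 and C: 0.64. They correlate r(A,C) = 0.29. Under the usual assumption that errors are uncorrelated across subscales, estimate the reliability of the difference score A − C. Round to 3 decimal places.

Var(A−C) = 1 + 1 − 2·0.29 = 2 − 0.58 = 1.42.
Because errors are independent across components, Cov(Tᵢ,Tⱼ) = Cov(Xᵢ,Xⱼ); the off-diagonal part of the true-score variance is the same as above.
True-score variance = [0.89 + 0.64] − 0.58 = 1.53 − 0.58 = 0.95.
Reliability = 0.95 / 1.42 = 0.669.

0.669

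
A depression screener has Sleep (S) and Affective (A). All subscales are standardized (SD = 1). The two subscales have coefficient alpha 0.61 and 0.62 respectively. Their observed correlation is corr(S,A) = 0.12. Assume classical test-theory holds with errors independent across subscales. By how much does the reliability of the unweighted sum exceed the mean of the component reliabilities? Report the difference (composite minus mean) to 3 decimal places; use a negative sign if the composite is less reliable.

Var(sum) = 2 + 0.24 = 2.24; true-score variance = 1.23 + 0.24 = 1.47; composite reliability = 0.6562.
Mean component reliability = 0.6150.
Difference = 0.6562 − 0.6150 = 0.041.

0.041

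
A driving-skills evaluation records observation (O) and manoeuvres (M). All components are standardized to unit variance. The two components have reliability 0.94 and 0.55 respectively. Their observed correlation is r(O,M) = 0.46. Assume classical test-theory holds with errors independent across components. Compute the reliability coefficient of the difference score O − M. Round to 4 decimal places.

0.5278

Var(O−M) = 1 + 1 − 2·0.46 = 2 − 0.92 = 1.08.
With uncorrelated errors the cross-covariances are all true-score covariance, so they carry over unchanged; only the diagonal terms shrink to ρᵢσᵢ².
True-score variance = [0.94 + 0.55] − 0.92 = 1.49 − 0.92 = 0.57.
Reliability = 0.57 / 1.08 = 0.5278.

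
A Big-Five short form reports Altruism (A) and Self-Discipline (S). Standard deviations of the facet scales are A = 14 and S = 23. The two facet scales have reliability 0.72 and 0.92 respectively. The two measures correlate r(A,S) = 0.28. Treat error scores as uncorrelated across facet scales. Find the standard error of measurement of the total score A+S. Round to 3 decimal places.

9.859

Var(total) = 725 + 180.32 = 905.32.
True-score variance = 627.8 + 180.32 = 808.12, so reliability = 0.8926.
Error variance = 905.32 − 808.12 = 97.2; SEM = √97.2 = 9.859.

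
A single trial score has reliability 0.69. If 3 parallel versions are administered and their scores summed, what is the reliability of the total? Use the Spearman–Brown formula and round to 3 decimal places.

ρ_k = kρ / (1 + (k−1)ρ) = 3·0.69 / (1 + 2·0.69) = 2.070 / 2.380 = 0.870.

0.870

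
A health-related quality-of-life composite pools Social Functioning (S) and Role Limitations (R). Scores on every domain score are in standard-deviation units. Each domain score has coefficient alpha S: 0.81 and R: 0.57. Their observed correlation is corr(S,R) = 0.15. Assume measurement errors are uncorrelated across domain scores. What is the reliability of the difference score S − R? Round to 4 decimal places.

0.6353

Var(S−R) = 1 + 1 − 2·0.15 = 2 − 0.3 = 1.7.
Under uncorrelated errors the observed covariances equal the true-score covariances, so only the own-variance terms attenuate.
True-score variance = [0.81 + 0.57] − 0.3 = 1.38 − 0.3 = 1.08.
Reliability = 1.08 / 1.7 = 0.6353.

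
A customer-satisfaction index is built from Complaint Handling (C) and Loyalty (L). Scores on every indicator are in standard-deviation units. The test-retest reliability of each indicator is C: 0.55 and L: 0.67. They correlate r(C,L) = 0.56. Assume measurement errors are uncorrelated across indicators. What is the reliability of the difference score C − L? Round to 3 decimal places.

Var(C−L) = 1 + 1 − 2·0.56 = 2 − 1.12 = 0.88.
With uncorrelated errors the cross-covariances are all true-score covariance, so they carry over unchanged; only the diagonal terms shrink to ρᵢσᵢ².
True-score variance = [0.55 + 0.67] − 1.12 = 1.22 − 1.12 = 0.1.
Reliability = 0.1 / 0.88 = 0.114.

0.114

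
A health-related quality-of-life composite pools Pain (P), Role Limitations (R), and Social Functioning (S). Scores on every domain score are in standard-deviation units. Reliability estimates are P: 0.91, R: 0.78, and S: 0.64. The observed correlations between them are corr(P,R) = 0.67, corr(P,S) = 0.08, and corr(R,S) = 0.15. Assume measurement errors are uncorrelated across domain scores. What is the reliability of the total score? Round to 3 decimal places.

Var(P+R+S) = 3 + 2·[0.67 + 0.08 + 0.15] = 3 + 1.8 = 4.8.
Because errors are independent across components, Cov(Tᵢ,Tⱼ) = Cov(Xᵢ,Xⱼ); the off-diagonal part of the true-score variance is the same as above.
True-score variance = [0.91 + 0.78 + 0.64] + 1.8 = 2.33 + 1.8 = 4.13.
Reliability = 4.13 / 4.8 = 0.860.

0.860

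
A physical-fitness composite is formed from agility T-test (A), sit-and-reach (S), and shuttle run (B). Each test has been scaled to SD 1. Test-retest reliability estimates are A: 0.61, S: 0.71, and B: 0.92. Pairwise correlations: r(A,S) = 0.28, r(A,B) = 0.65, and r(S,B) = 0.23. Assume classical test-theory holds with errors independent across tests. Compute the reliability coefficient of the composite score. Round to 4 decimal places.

Var(A+S+B) = 3 + 2·[0.28 + 0.65 + 0.23] = 3 + 2.32 = 5.32.
With uncorrelated errors the cross-covariances are all true-score covariance, so they carry over unchanged; only the diagonal terms shrink to ρᵢσᵢ².
True-score variance = [0.61 + 0.71 + 0.92] + 2.32 = 2.24 + 2.32 = 4.56.
Reliability = 4.56 / 5.32 = 0.8571.

0.8571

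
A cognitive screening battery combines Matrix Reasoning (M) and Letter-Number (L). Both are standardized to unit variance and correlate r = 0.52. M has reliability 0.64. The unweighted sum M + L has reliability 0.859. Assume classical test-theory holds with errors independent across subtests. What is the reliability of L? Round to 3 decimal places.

0.931

Var(M+L) = 2 + 2·0.52 = 3.040.
True-score variance = ρ_M + ρ_L + 2·0.52, so 0.859 = (0.64 + ρ_L + 1.04) / 3.040.
ρ_L = 0.859·3.040 − 0.64 − 1.04 = 0.931.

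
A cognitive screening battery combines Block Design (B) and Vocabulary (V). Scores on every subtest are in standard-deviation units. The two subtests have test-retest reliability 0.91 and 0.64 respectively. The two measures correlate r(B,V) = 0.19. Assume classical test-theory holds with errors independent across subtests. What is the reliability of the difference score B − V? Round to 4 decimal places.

Var(B−V) = 1 + 1 − 2·0.19 = 2 − 0.38 = 1.62.
Because errors are independent across components, Cov(Tᵢ,Tⱼ) = Cov(Xᵢ,Xⱼ); the off-diagonal part of the true-score variance is the same as above.
True-score variance = [0.91 + 0.64] − 0.38 = 1.55 − 0.38 = 1.17.
Reliability = 1.17 / 1.62 = 0.7222.

0.7222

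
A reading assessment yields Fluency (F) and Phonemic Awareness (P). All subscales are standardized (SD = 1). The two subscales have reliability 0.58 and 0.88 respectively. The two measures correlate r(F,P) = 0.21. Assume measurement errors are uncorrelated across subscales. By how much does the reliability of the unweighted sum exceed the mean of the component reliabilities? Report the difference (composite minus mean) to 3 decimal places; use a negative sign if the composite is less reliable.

0.047

Var(sum) = 2 + 0.42 = 2.42; true-score variance = 1.46 + 0.42 = 1.88; composite reliability = 0.7769.
Mean component reliability = 0.7300.
Difference = 0.7769 − 0.7300 = 0.047.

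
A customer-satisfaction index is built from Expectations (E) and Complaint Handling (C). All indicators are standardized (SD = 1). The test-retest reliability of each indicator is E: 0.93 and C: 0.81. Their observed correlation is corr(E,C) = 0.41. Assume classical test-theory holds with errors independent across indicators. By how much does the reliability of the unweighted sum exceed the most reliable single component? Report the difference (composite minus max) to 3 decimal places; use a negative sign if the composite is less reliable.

Var(sum) = 2 + 0.82 = 2.82; true-score variance = 1.74 + 0.82 = 2.56; composite reliability = 0.9078.
Max component reliability = 0.9300.
Difference = 0.9078 − 0.9300 = -0.022.

-0.022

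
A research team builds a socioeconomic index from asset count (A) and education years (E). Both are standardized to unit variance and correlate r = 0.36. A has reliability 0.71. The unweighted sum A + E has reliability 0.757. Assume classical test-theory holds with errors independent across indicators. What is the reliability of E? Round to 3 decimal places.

0.629

Var(A+E) = 2 + 2·0.36 = 2.720.
True-score variance = ρ_A + ρ_E + 2·0.36, so 0.757 = (0.71 + ρ_E + 0.72) / 2.720.
ρ_E = 0.757·2.720 − 0.71 − 0.72 = 0.629.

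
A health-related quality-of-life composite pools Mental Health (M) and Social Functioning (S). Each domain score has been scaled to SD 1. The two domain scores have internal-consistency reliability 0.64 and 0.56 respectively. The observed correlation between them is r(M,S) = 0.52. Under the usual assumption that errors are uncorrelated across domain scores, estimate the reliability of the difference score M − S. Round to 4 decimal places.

Var(M−S) = 1 + 1 − 2·0.52 = 2 − 1.04 = 0.96.
With uncorrelated errors the cross-covariances are all true-score covariance, so they carry over unchanged; only the diagonal terms shrink to ρᵢσᵢ².
True-score variance = [0.64 + 0.56] − 1.04 = 1.2 − 1.04 = 0.16.
Reliability = 0.16 / 0.96 = 0.1667.

0.1667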